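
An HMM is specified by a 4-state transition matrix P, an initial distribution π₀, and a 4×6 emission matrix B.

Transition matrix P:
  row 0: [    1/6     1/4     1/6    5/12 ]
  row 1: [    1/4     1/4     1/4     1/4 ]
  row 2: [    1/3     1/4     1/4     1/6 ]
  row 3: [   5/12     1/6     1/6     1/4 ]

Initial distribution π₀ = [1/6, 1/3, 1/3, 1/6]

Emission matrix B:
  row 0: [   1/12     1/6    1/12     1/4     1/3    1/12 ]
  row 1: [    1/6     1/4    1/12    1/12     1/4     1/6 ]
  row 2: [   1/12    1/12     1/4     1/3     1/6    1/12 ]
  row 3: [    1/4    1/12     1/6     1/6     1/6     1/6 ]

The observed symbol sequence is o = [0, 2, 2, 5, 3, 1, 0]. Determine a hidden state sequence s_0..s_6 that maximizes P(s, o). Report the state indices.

path = [1, 2, 2, 1, 2, 0, 3]

t=0: δ = [1.389e-02, 5.556e-02, 2.778e-02, 4.167e-02]  (obs o_0=0)
t=1: δ = [1.447e-03, 1.157e-03, 3.472e-03, 2.315e-03]  ψ = [3, 1, 1, 1]  (obs o_1=2)
t=2: δ = [9.645e-05, 7.234e-05, 2.170e-04, 1.005e-04]  ψ = [2, 2, 2, 0]  (obs o_2=2)
t=3: δ = [6.028e-06, 9.042e-06, 4.521e-06, 6.698e-06]  ψ = [2, 2, 2, 0]  (obs o_3=5)
t=4: δ = [6.977e-07, 1.884e-07, 7.535e-07, 4.186e-07]  ψ = [3, 1, 1, 0]  (obs o_4=3)
t=5: δ = [4.186e-08, 4.710e-08, 1.570e-08, 2.423e-08]  ψ = [2, 2, 2, 0]  (obs o_5=1)
t=6: δ = [9.811e-10, 1.962e-09, 9.811e-10, 4.361e-09]  ψ = [1, 1, 1, 0]  (obs o_6=0)
backtrack: best end state = 3; path = [1, 2, 2, 1, 2, 0, 3]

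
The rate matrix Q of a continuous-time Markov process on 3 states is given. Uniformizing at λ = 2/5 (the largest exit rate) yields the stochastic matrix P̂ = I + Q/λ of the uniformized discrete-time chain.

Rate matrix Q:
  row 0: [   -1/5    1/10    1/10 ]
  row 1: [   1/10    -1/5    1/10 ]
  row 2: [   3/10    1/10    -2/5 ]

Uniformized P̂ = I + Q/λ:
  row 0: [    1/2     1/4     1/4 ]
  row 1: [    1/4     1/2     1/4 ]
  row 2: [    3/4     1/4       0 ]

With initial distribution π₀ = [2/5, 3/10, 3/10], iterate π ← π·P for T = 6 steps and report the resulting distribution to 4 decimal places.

t=0: π = [0.4000, 0.3000, 0.3000]
t=1: π = [0.5000, 0.3250, 0.1750]
t=2: π = [0.4625, 0.3313, 0.2063]
t=3: π = [0.4688, 0.3328, 0.1984]
t=4: π = [0.4664, 0.3332, 0.2004]
t=5: π = [0.4668, 0.3333, 0.1999]
t=6: π = [0.4667, 0.3333, 0.2000]

π = [0.4667, 0.3333, 0.2000]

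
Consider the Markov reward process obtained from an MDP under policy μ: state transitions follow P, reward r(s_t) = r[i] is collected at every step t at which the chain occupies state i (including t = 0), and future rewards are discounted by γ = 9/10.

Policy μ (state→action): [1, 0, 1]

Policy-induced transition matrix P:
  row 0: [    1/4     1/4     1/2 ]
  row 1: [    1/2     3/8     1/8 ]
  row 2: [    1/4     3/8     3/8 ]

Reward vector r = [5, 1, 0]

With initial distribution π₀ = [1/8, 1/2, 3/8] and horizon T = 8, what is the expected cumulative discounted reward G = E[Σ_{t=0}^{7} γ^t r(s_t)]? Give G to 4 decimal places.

t=0: π = [0.1250, 0.5000, 0.3750], E[r] = 1.1250, γ^t·E[r] = 1.125000, running G = 1.125000
t=1: π = [0.3750, 0.3594, 0.2656], E[r] = 2.2344, γ^t·E[r] = 2.010938, running G = 3.135938
t=2: π = [0.3398, 0.3281, 0.3320], E[r] = 2.0273, γ^t·E[r] = 1.642148, running G = 4.778086
t=3: π = [0.3320, 0.3325, 0.3354], E[r] = 1.9927, γ^t·E[r] = 1.452661, running G = 6.230747
t=4: π = [0.3331, 0.3335, 0.3334], E[r] = 1.9991, γ^t·E[r] = 1.311639, running G = 7.542386
t=5: π = [0.3334, 0.3334, 0.3333], E[r] = 2.0002, γ^t·E[r] = 1.181115, running G = 8.723501
t=6: π = [0.3333, 0.3333, 0.3333], E[r] = 2.0000, γ^t·E[r] = 1.062896, running G = 9.786397
t=7: π = [0.3333, 0.3333, 0.3333], E[r] = 2.0000, γ^t·E[r] = 0.956590, running G = 10.742988

G = 10.7430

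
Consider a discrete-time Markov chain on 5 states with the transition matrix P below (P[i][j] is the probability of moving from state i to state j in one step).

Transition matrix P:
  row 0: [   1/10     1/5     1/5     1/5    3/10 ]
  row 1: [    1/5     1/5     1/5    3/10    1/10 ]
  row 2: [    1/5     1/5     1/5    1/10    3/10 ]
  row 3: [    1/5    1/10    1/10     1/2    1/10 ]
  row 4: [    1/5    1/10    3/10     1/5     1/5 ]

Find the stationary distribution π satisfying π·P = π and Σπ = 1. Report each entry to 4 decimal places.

Balance equations π_j = Σ_i π_i·P[i][j]:
  π_0 = 1/10·π_0 + 1/5·π_1 + 1/5·π_2 + 1/5·π_3 + 1/5·π_4
  π_1 = 1/5·π_0 + 1/5·π_1 + 1/5·π_2 + 1/10·π_3 + 1/10·π_4
  π_2 = 1/5·π_0 + 1/5·π_1 + 1/5·π_2 + 1/10·π_3 + 3/10·π_4
  π_3 = 1/5·π_0 + 3/10·π_1 + 1/10·π_2 + 1/2·π_3 + 1/5·π_4
  normalize: π_0 + π_1 + π_2 + π_3 + π_4 = 1
Solving the linear system gives exactly π = [2/11, 287/1881, 40/209, 527/1881, 365/1881].

π = [0.1818, 0.1526, 0.1914, 0.2802, 0.1940]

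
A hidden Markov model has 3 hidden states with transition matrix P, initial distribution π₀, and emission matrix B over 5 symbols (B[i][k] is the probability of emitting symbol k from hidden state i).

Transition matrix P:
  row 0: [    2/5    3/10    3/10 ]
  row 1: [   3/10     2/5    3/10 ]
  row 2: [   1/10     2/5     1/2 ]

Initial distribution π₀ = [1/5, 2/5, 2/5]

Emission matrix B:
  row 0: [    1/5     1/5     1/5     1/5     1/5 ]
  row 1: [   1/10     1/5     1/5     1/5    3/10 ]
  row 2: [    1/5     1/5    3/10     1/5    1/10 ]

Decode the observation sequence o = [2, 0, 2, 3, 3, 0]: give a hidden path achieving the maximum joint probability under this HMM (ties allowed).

path = [2, 2, 2, 2, 2, 2]

t=0: δ = [4.000e-02, 8.000e-02, 1.200e-01]  (obs o_0=2)
t=1: δ = [4.800e-03, 4.800e-03, 1.200e-02]  ψ = [1, 2, 2]  (obs o_1=0)
t=2: δ = [3.840e-04, 9.600e-04, 1.800e-03]  ψ = [0, 2, 2]  (obs o_2=2)
t=3: δ = [5.760e-05, 1.440e-04, 1.800e-04]  ψ = [1, 2, 2]  (obs o_3=3)
t=4: δ = [8.640e-06, 1.440e-05, 1.800e-05]  ψ = [1, 2, 2]  (obs o_4=3)
t=5: δ = [8.640e-07, 7.200e-07, 1.800e-06]  ψ = [1, 2, 2]  (obs o_5=0)
backtrack: best end state = 2; path = [2, 2, 2, 2, 2, 2]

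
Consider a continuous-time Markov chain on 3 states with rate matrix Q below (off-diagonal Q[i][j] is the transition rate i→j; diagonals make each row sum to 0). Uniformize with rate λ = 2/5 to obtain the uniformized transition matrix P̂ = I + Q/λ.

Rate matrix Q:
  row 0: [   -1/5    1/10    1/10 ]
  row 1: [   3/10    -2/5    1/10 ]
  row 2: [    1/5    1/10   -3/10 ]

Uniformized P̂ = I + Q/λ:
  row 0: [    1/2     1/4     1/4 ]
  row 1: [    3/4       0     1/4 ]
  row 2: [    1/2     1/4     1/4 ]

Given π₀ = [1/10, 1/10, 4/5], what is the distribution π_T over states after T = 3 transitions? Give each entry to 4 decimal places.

π = [0.5484, 0.2016, 0.2500]

t=0: π = [0.1000, 0.1000, 0.8000]
t=1: π = [0.5250, 0.2250, 0.2500]
t=2: π = [0.5563, 0.1938, 0.2500]
t=3: π = [0.5484, 0.2016, 0.2500]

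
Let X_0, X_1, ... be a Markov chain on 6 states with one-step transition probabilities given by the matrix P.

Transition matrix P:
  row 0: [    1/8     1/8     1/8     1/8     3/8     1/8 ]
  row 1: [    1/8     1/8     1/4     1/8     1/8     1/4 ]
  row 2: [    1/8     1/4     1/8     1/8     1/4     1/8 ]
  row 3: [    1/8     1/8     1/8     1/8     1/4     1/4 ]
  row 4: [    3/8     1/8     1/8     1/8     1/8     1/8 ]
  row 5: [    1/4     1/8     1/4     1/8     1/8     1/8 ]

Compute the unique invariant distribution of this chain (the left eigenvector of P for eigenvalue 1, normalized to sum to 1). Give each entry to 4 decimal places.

Balance equations π_j = Σ_i π_i·P[i][j]:
  π_0 = 1/8·π_0 + 1/8·π_1 + 1/8·π_2 + 1/8·π_3 + 3/8·π_4 + 1/4·π_5
  π_1 = 1/8·π_0 + 1/8·π_1 + 1/4·π_2 + 1/8·π_3 + 1/8·π_4 + 1/8·π_5
  π_2 = 1/8·π_0 + 1/4·π_1 + 1/8·π_2 + 1/8·π_3 + 1/8·π_4 + 1/4·π_5
  π_3 = 1/8·π_0 + 1/8·π_1 + 1/8·π_2 + 1/8·π_3 + 1/8·π_4 + 1/8·π_5
  π_4 = 3/8·π_0 + 1/8·π_1 + 1/4·π_2 + 1/4·π_3 + 1/8·π_4 + 1/8·π_5
  normalize: π_0 + π_1 + π_2 + π_3 + π_4 + π_5 = 1
Solving the linear system gives exactly π = [1589/8048, 585/4024, 82/503, 1/8, 1693/8048, 639/4024].

π = [0.1974, 0.1454, 0.1630, 0.1250, 0.2104, 0.1588]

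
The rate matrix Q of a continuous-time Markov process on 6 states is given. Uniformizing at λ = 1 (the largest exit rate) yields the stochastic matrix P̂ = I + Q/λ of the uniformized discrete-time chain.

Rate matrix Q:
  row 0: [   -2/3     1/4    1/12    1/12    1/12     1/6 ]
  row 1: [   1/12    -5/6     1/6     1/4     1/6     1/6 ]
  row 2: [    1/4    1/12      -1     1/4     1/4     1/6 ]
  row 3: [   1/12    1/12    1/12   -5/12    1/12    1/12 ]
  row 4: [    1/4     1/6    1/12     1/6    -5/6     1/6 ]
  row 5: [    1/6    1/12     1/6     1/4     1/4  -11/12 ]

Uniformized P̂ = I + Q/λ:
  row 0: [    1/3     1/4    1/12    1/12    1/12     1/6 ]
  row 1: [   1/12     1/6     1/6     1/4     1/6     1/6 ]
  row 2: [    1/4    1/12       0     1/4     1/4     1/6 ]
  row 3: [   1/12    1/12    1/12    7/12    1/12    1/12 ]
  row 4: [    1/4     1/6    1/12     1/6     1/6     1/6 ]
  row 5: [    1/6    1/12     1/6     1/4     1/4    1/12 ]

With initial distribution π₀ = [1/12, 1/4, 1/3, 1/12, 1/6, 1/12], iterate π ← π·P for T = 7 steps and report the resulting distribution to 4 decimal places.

t=0: π = [0.0833, 0.2500, 0.3333, 0.0833, 0.1667, 0.0833]
t=1: π = [0.1944, 0.1319, 0.0833, 0.2500, 0.1875, 0.1528]
t=2: π = [0.1898, 0.1424, 0.1001, 0.2853, 0.1493, 0.1331]
t=3: π = [0.1834, 0.1393, 0.0979, 0.3010, 0.1465, 0.1318]
t=4: π = [0.1809, 0.1377, 0.0978, 0.3076, 0.1454, 0.1306]
t=5: π = [0.1800, 0.1371, 0.0975, 0.3102, 0.1450, 0.1302]
t=6: π = [0.1796, 0.1368, 0.0975, 0.3113, 0.1448, 0.1300]
t=7: π = [0.1794, 0.1367, 0.0974, 0.3118, 0.1447, 0.1299]

π = [0.1794, 0.1367, 0.0974, 0.3118, 0.1447, 0.1299]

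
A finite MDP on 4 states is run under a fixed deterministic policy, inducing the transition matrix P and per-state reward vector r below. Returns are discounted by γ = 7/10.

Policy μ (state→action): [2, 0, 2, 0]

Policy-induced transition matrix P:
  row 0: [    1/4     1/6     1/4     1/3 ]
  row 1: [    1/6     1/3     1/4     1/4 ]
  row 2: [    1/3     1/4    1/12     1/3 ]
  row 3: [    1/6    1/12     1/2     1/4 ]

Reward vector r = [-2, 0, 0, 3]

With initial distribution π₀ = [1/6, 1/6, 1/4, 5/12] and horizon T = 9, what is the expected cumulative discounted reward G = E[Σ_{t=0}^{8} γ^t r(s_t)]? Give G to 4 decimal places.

G = 1.8209

t=0: π = [0.1667, 0.1667, 0.2500, 0.4167], E[r] = 0.9167, γ^t·E[r] = 0.916667, running G = 0.916667
t=1: π = [0.2222, 0.1806, 0.3125, 0.2847], E[r] = 0.4097, γ^t·E[r] = 0.286806, running G = 1.203472
t=2: π = [0.2373, 0.1991, 0.2691, 0.2946], E[r] = 0.4091, γ^t·E[r] = 0.200480, running G = 1.403953
t=3: π = [0.2313, 0.1977, 0.2788, 0.2922], E[r] = 0.4140, γ^t·E[r] = 0.142007, running G = 1.545959
t=4: π = [0.2324, 0.1985, 0.2766, 0.2925], E[r] = 0.4127, γ^t·E[r] = 0.099091, running G = 1.645051
t=5: π = [0.2321, 0.1984, 0.2770, 0.2924], E[r] = 0.4130, γ^t·E[r] = 0.069410, running G = 1.714461
t=6: π = [0.2322, 0.1985, 0.2769, 0.2924], E[r] = 0.4129, γ^t·E[r] = 0.048580, running G = 1.763041
t=7: π = [0.2322, 0.1985, 0.2770, 0.2924], E[r] = 0.4129, γ^t·E[r] = 0.034007, running G = 1.797048
t=8: π = [0.2322, 0.1985, 0.2769, 0.2924], E[r] = 0.4129, γ^t·E[r] = 0.023805, running G = 1.820853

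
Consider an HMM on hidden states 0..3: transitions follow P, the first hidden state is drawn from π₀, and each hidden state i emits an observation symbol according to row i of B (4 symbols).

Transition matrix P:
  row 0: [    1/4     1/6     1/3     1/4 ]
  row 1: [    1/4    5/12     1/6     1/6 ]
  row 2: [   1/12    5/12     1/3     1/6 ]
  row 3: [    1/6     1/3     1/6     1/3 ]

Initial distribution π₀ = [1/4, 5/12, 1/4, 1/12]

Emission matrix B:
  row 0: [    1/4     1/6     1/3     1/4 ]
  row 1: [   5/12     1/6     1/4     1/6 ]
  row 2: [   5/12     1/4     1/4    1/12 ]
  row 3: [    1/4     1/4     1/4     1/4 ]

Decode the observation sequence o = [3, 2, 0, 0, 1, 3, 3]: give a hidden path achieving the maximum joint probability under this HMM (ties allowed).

t=0: δ = [6.250e-02, 6.944e-02, 2.083e-02, 2.083e-02]  (obs o_0=3)
t=1: δ = [5.787e-03, 7.234e-03, 5.208e-03, 3.906e-03]  ψ = [1, 1, 0, 0]  (obs o_1=2)
t=2: δ = [4.521e-04, 1.256e-03, 8.038e-04, 3.617e-04]  ψ = [1, 1, 0, 0]  (obs o_2=0)
t=3: δ = [7.849e-05, 2.180e-04, 1.116e-04, 5.233e-05]  ψ = [1, 1, 2, 1]  (obs o_3=0)
t=4: δ = [9.085e-06, 1.514e-05, 9.303e-06, 9.085e-06]  ψ = [1, 1, 2, 1]  (obs o_4=1)
t=5: δ = [9.463e-07, 1.051e-06, 2.584e-07, 7.571e-07]  ψ = [1, 1, 2, 3]  (obs o_5=3)
t=6: δ = [6.572e-08, 7.302e-08, 2.629e-08, 6.309e-08]  ψ = [1, 1, 0, 3]  (obs o_6=3)
backtrack: best end state = 1; path = [1, 1, 1, 1, 1, 1, 1]

path = [1, 1, 1, 1, 1, 1, 1]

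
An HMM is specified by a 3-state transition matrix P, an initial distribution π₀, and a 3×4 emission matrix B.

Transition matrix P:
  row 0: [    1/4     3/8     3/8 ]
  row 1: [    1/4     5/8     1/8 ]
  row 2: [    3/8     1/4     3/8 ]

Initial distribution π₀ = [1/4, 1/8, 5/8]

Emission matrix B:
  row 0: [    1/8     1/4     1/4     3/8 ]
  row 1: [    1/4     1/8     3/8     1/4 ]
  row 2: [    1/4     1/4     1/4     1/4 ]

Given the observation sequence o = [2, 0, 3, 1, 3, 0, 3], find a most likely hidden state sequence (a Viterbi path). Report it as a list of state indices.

t=0: δ = [6.250e-02, 4.688e-02, 1.562e-01]  (obs o_0=2)
t=1: δ = [7.324e-03, 9.766e-03, 1.465e-02]  ψ = [2, 2, 2]  (obs o_1=0)
t=2: δ = [2.060e-03, 1.526e-03, 1.373e-03]  ψ = [2, 1, 2]  (obs o_2=3)
t=3: δ = [1.287e-04, 1.192e-04, 1.931e-04]  ψ = [0, 1, 0]  (obs o_3=1)
t=4: δ = [2.716e-05, 1.863e-05, 1.810e-05]  ψ = [2, 1, 2]  (obs o_4=3)
t=5: δ = [8.487e-07, 2.910e-06, 2.546e-06]  ψ = [0, 1, 0]  (obs o_5=0)
t=6: δ = [3.580e-07, 4.547e-07, 2.387e-07]  ψ = [2, 1, 2]  (obs o_6=3)
backtrack: best end state = 1; path = [2, 1, 1, 1, 1, 1, 1]

path = [2, 1, 1, 1, 1, 1, 1]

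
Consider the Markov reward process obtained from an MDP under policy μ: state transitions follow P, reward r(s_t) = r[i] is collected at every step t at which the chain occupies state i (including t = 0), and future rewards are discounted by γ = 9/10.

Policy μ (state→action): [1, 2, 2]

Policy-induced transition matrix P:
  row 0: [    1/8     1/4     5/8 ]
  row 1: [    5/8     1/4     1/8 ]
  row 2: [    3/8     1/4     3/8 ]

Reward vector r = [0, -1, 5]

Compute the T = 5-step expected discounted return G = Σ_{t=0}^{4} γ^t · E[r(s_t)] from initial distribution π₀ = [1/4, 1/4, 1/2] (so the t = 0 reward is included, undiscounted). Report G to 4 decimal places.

t=0: π = [0.2500, 0.2500, 0.5000], E[r] = 2.2500, γ^t·E[r] = 2.250000, running G = 2.250000
t=1: π = [0.3750, 0.2500, 0.3750], E[r] = 1.6250, γ^t·E[r] = 1.462500, running G = 3.712500
t=2: π = [0.3438, 0.2500, 0.4063], E[r] = 1.7813, γ^t·E[r] = 1.442813, running G = 5.155313
t=3: π = [0.3516, 0.2500, 0.3984], E[r] = 1.7422, γ^t·E[r] = 1.270055, running G = 6.425367
t=4: π = [0.3496, 0.2500, 0.4004], E[r] = 1.7520, γ^t·E[r] = 1.149456, running G = 7.574824

G = 7.5748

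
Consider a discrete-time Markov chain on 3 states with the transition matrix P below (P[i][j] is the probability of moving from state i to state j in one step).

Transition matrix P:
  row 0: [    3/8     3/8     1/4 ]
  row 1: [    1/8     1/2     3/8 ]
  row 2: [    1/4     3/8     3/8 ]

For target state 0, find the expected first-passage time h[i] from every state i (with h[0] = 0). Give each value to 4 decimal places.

First-step conditioning: h[0] = 0; for i ≠ 0, h[i] = 1 + Σ_k P[i][k]·h[k].
  h[1] = 1 + 1/2·h[1] + 3/8·h[2]
  h[2] = 1 + 3/8·h[1] + 3/8·h[2]
Solving the 2×2 linear system over states ≠ 0 gives exactly h = [0, 64/11, 56/11] (h[0] = 0 is the target).

h = [0.0000, 5.8182, 5.0909]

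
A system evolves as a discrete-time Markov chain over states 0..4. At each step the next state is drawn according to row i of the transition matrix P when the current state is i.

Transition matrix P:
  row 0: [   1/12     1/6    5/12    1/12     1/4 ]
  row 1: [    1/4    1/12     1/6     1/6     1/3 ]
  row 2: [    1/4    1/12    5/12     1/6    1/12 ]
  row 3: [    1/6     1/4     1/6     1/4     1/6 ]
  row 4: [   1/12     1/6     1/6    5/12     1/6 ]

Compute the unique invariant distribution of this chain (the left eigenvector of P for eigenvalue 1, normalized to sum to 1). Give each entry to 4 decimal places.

π = [0.1728, 0.1489, 0.2798, 0.2159, 0.1826]

Balance equations π_j = Σ_i π_i·P[i][j]:
  π_0 = 1/12·π_0 + 1/4·π_1 + 1/4·π_2 + 1/6·π_3 + 1/12·π_4
  π_1 = 1/6·π_0 + 1/12·π_1 + 1/12·π_2 + 1/4·π_3 + 1/6·π_4
  π_2 = 5/12·π_0 + 1/6·π_1 + 5/12·π_2 + 1/6·π_3 + 1/6·π_4
  π_3 = 1/12·π_0 + 1/6·π_1 + 1/6·π_2 + 1/4·π_3 + 5/12·π_4
  normalize: π_0 + π_1 + π_2 + π_3 + π_4 = 1
Solving the linear system gives exactly π = [113/654, 487/3270, 61/218, 353/1635, 199/1090].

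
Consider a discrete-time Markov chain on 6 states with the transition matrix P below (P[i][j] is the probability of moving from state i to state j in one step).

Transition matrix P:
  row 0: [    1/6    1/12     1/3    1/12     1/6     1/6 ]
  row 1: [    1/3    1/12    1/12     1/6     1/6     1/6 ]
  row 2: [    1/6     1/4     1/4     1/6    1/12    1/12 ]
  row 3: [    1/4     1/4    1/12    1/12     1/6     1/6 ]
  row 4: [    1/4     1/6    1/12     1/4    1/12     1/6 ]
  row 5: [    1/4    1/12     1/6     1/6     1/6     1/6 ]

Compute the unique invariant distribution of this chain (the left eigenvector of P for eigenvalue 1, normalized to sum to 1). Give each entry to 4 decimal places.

Balance equations π_j = Σ_i π_i·P[i][j]:
  π_0 = 1/6·π_0 + 1/3·π_1 + 1/6·π_2 + 1/4·π_3 + 1/4·π_4 + 1/4·π_5
  π_1 = 1/12·π_0 + 1/12·π_1 + 1/4·π_2 + 1/4·π_3 + 1/6·π_4 + 1/12·π_5
  π_2 = 1/3·π_0 + 1/12·π_1 + 1/4·π_2 + 1/12·π_3 + 1/12·π_4 + 1/6·π_5
  π_3 = 1/12·π_0 + 1/6·π_1 + 1/6·π_2 + 1/12·π_3 + 1/4·π_4 + 1/6·π_5
  π_4 = 1/6·π_0 + 1/6·π_1 + 1/12·π_2 + 1/6·π_3 + 1/12·π_4 + 1/6·π_5
  normalize: π_0 + π_1 + π_2 + π_3 + π_4 + π_5 = 1
Solving the linear system gives exactly π = [13503/59174, 8881/59174, 5432/29587, 8701/59174, 4134/29587, 8957/59174].

π = [0.2282, 0.1501, 0.1836, 0.1470, 0.1397, 0.1514]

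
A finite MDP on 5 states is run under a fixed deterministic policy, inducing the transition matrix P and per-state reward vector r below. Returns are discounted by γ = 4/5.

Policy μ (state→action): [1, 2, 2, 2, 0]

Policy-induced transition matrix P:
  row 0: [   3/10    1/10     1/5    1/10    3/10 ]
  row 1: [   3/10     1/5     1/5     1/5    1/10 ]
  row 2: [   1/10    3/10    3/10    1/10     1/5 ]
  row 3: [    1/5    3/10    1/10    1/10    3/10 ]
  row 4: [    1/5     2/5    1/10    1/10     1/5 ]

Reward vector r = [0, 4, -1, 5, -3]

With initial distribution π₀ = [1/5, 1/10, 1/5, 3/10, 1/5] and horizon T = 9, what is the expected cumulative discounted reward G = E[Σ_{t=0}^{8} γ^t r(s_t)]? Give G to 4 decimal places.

G = 3.7680

t=0: π = [0.2000, 0.1000, 0.2000, 0.3000, 0.2000], E[r] = 1.1000, γ^t·E[r] = 1.100000, running G = 1.100000
t=1: π = [0.2100, 0.2700, 0.1700, 0.1100, 0.2400], E[r] = 0.7400, γ^t·E[r] = 0.592000, running G = 1.692000
t=2: π = [0.2310, 0.2550, 0.1820, 0.1270, 0.2050], E[r] = 0.8580, γ^t·E[r] = 0.549120, running G = 2.241120
t=3: π = [0.2304, 0.2488, 0.1850, 0.1255, 0.2103], E[r] = 0.8068, γ^t·E[r] = 0.413082, running G = 2.654202
t=4: π = [0.2294, 0.2501, 0.1849, 0.1249, 0.2107], E[r] = 0.8076, γ^t·E[r] = 0.330805, running G = 2.985007
t=5: π = [0.2295, 0.2502, 0.1849, 0.1250, 0.2104], E[r] = 0.8096, γ^t·E[r] = 0.265274, running G = 3.250281
t=6: π = [0.2295, 0.2501, 0.1850, 0.1250, 0.2104], E[r] = 0.8094, γ^t·E[r] = 0.212176, running G = 3.462457
t=7: π = [0.2295, 0.2501, 0.1850, 0.1250, 0.2104], E[r] = 0.8094, γ^t·E[r] = 0.169733, running G = 3.632190
t=8: π = [0.2295, 0.2501, 0.1850, 0.1250, 0.2104], E[r] = 0.8094, γ^t·E[r] = 0.135788, running G = 3.767979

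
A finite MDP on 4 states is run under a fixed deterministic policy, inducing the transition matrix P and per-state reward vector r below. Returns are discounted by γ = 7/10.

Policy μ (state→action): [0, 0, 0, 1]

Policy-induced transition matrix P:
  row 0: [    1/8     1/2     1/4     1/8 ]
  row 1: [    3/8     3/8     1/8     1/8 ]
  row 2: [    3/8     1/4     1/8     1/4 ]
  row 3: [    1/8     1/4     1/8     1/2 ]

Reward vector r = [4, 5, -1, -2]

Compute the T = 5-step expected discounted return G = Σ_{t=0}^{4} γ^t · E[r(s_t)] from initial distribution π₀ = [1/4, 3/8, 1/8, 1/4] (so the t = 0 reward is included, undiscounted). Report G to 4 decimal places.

t=0: π = [0.2500, 0.3750, 0.1250, 0.2500], E[r] = 2.2500, γ^t·E[r] = 2.250000, running G = 2.250000
t=1: π = [0.2500, 0.3594, 0.1563, 0.2344], E[r] = 2.1719, γ^t·E[r] = 1.520313, running G = 3.770313
t=2: π = [0.2539, 0.3574, 0.1563, 0.2324], E[r] = 2.1816, γ^t·E[r] = 1.069004, running G = 4.839316
t=3: π = [0.2534, 0.3582, 0.1567, 0.2317], E[r] = 2.1843, γ^t·E[r] = 0.749224, running G = 5.588540
t=4: π = [0.2537, 0.3581, 0.1567, 0.2315], E[r] = 2.1859, γ^t·E[r] = 0.524830, running G = 6.113371

G = 6.1134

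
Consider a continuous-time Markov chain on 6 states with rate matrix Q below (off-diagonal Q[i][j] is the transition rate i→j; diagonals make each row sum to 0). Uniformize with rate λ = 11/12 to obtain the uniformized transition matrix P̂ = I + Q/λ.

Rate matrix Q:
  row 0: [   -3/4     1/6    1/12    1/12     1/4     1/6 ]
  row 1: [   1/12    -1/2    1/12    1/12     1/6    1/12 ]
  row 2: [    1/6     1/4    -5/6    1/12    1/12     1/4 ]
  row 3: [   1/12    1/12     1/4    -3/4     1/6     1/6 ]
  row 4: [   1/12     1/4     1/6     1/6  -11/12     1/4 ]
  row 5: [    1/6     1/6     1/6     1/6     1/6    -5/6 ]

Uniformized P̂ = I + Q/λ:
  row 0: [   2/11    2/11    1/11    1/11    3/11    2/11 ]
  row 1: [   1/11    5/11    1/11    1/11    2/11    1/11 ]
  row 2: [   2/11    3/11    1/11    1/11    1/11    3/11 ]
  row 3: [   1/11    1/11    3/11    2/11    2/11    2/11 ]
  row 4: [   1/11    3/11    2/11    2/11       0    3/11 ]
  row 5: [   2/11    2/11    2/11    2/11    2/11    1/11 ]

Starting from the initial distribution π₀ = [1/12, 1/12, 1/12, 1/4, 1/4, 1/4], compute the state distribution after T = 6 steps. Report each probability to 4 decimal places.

π = [0.1313, 0.2705, 0.1442, 0.1322, 0.1529, 0.1689]

t=0: π = [0.0833, 0.0833, 0.0833, 0.2500, 0.2500, 0.2500]
t=1: π = [0.1288, 0.2121, 0.1818, 0.1591, 0.1364, 0.1818]
t=2: π = [0.1357, 0.2541, 0.1488, 0.1343, 0.1522, 0.1749]
t=3: π = [0.1327, 0.2663, 0.1451, 0.1329, 0.1530, 0.1702]
t=4: π = [0.1316, 0.2695, 0.1444, 0.1324, 0.1529, 0.1692]
t=5: π = [0.1314, 0.2703, 0.1443, 0.1322, 0.1529, 0.1690]
t=6: π = [0.1313, 0.2705, 0.1442, 0.1322, 0.1529, 0.1689]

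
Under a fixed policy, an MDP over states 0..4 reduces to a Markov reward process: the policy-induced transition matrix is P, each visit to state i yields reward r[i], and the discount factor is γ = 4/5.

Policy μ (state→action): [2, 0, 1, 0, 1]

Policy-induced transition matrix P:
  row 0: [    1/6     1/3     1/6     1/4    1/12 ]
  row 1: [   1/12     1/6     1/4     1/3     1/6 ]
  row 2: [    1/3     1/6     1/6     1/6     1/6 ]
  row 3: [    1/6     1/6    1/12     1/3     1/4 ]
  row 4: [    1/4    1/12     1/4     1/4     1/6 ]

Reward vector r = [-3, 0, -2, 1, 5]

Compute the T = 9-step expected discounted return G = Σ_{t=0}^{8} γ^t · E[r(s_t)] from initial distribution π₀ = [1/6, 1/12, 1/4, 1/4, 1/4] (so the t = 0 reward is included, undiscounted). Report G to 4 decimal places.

t=0: π = [0.1667, 0.0833, 0.2500, 0.2500, 0.2500], E[r] = 0.5000, γ^t·E[r] = 0.500000, running G = 0.500000
t=1: π = [0.2222, 0.1736, 0.1736, 0.2569, 0.1736], E[r] = 0.1111, γ^t·E[r] = 0.088889, running G = 0.588889
t=2: π = [0.1956, 0.1892, 0.1742, 0.2714, 0.1696], E[r] = 0.1840, γ^t·E[r] = 0.117778, running G = 0.706667
t=3: π = [0.1941, 0.1851, 0.1739, 0.2739, 0.1730], E[r] = 0.2087, γ^t·E[r] = 0.106864, running G = 0.813531
t=4: π = [0.1946, 0.1846, 0.1737, 0.2738, 0.1733], E[r] = 0.2090, γ^t·E[r] = 0.085620, running G = 0.899151
t=5: π = [0.1947, 0.1847, 0.1737, 0.2737, 0.1733], E[r] = 0.2086, γ^t·E[r] = 0.068365, running G = 0.967516
t=6: π = [0.1947, 0.1847, 0.1737, 0.2737, 0.1733], E[r] = 0.2086, γ^t·E[r] = 0.054694, running G = 1.022209
t=7: π = [0.1947, 0.1847, 0.1737, 0.2737, 0.1733], E[r] = 0.2086, γ^t·E[r] = 0.043757, running G = 1.065966
t=8: π = [0.1947, 0.1847, 0.1737, 0.2737, 0.1733], E[r] = 0.2086, γ^t·E[r] = 0.035005, running G = 1.100971

G = 1.1010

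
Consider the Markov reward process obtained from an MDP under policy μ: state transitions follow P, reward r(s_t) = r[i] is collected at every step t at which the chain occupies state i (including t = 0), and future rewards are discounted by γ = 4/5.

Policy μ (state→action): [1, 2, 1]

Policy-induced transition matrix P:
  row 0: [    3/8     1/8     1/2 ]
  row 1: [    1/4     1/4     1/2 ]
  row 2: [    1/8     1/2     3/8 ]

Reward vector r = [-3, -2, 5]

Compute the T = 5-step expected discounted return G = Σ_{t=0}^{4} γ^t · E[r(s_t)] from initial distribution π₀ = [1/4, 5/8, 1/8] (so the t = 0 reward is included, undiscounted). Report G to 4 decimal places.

t=0: π = [0.2500, 0.6250, 0.1250], E[r] = -1.3750, γ^t·E[r] = -1.375000, running G = -1.375000
t=1: π = [0.2656, 0.2500, 0.4844], E[r] = 1.1250, γ^t·E[r] = 0.900000, running G = -0.475000
t=2: π = [0.2227, 0.3379, 0.4395], E[r] = 0.8535, γ^t·E[r] = 0.546250, running G = 0.071250
t=3: π = [0.2229, 0.3320, 0.4451], E[r] = 0.8926, γ^t·E[r] = 0.457000, running G = 0.528250
t=4: π = [0.2222, 0.3334, 0.4444], E[r] = 0.8883, γ^t·E[r] = 0.363863, running G = 0.892113

G = 0.8921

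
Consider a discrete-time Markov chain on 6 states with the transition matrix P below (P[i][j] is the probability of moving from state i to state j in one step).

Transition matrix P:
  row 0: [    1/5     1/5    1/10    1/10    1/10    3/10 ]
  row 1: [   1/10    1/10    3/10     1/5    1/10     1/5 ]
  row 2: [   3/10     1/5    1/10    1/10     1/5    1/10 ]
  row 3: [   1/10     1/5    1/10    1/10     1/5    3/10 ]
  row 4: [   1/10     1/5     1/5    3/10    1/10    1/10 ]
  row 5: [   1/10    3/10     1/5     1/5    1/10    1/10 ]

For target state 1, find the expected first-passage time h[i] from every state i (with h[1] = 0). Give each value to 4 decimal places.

h = [4.5322, 0.0000, 4.6146, 4.5406, 4.6161, 4.1621]

First-step conditioning: h[1] = 0; for i ≠ 1, h[i] = 1 + Σ_k P[i][k]·h[k].
  h[0] = 1 + 1/5·h[0] + 1/10·h[2] + 1/10·h[3] + 1/10·h[4] + 3/10·h[5]
  h[2] = 1 + 3/10·h[0] + 1/10·h[2] + 1/10·h[3] + 1/5·h[4] + 1/10·h[5]
  h[3] = 1 + 1/10·h[0] + 1/10·h[2] + 1/10·h[3] + 1/5·h[4] + 3/10·h[5]
  h[4] = 1 + 1/10·h[0] + 1/5·h[2] + 3/10·h[3] + 1/10·h[4] + 1/10·h[5]
  h[5] = 1 + 1/10·h[0] + 1/5·h[2] + 1/5·h[3] + 1/10·h[4] + 1/10·h[5]
Solving the 5×5 linear system over states ≠ 1 gives exactly h = [29695/6552, 0, 30235/6552, 2125/468, 30245/6552, 1515/364] (h[1] = 0 is the target).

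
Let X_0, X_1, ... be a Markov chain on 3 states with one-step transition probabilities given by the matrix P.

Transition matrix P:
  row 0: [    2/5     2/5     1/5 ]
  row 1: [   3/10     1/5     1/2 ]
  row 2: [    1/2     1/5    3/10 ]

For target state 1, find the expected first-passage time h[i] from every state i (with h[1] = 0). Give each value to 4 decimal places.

h = [2.8125, 0.0000, 3.4375]

First-step conditioning: h[1] = 0; for i ≠ 1, h[i] = 1 + Σ_k P[i][k]·h[k].
  h[0] = 1 + 2/5·h[0] + 1/5·h[2]
  h[2] = 1 + 1/2·h[0] + 3/10·h[2]
Solving the 2×2 linear system over states ≠ 1 gives exactly h = [45/16, 0, 55/16] (h[1] = 0 is the target).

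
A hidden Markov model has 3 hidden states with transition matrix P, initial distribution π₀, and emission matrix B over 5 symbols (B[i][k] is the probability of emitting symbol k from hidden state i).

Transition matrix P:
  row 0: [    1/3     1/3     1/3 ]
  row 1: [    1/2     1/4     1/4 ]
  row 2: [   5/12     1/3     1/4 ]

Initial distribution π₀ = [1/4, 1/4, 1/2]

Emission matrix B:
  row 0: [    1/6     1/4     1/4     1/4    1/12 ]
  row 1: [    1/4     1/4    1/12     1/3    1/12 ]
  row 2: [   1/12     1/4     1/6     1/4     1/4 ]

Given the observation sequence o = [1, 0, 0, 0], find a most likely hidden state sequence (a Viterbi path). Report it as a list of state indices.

path = [2, 1, 0, 1]

t=0: δ = [6.250e-02, 6.250e-02, 1.250e-01]  (obs o_0=1)
t=1: δ = [8.681e-03, 1.042e-02, 2.604e-03]  ψ = [2, 2, 2]  (obs o_1=0)
t=2: δ = [8.681e-04, 7.234e-04, 2.411e-04]  ψ = [1, 0, 0]  (obs o_2=0)
t=3: δ = [6.028e-05, 7.234e-05, 2.411e-05]  ψ = [1, 0, 0]  (obs o_3=0)
backtrack: best end state = 1; path = [2, 1, 0, 1]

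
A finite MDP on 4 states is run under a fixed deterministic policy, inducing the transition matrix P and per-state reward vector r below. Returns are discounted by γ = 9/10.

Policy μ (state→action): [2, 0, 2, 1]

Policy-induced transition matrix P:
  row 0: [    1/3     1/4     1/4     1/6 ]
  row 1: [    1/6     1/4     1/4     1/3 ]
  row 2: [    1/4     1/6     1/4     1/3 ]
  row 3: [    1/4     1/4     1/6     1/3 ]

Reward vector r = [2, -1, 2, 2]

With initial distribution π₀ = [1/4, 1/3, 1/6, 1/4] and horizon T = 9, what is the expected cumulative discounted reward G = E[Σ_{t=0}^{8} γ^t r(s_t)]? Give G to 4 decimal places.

G = 7.6839

t=0: π = [0.2500, 0.3333, 0.1667, 0.2500], E[r] = 1.0000, γ^t·E[r] = 1.000000, running G = 1.000000
t=1: π = [0.2431, 0.2361, 0.2292, 0.2917], E[r] = 1.2917, γ^t·E[r] = 1.162500, running G = 2.162500
t=2: π = [0.2506, 0.2309, 0.2257, 0.2928], E[r] = 1.3073, γ^t·E[r] = 1.058906, running G = 3.221406
t=3: π = [0.2516, 0.2312, 0.2256, 0.2916], E[r] = 1.3064, γ^t·E[r] = 0.952383, running G = 4.173789
t=4: π = [0.2517, 0.2312, 0.2257, 0.2914], E[r] = 1.3064, γ^t·E[r] = 0.857129, running G = 5.030918
t=5: π = [0.2517, 0.2312, 0.2257, 0.2914], E[r] = 1.3064, γ^t·E[r] = 0.771431, running G = 5.802349
t=6: π = [0.2517, 0.2312, 0.2257, 0.2914], E[r] = 1.3064, γ^t·E[r] = 0.694290, running G = 6.496639
t=7: π = [0.2517, 0.2312, 0.2257, 0.2914], E[r] = 1.3064, γ^t·E[r] = 0.624861, running G = 7.121500
t=8: π = [0.2517, 0.2312, 0.2257, 0.2914], E[r] = 1.3064, γ^t·E[r] = 0.562375, running G = 7.683875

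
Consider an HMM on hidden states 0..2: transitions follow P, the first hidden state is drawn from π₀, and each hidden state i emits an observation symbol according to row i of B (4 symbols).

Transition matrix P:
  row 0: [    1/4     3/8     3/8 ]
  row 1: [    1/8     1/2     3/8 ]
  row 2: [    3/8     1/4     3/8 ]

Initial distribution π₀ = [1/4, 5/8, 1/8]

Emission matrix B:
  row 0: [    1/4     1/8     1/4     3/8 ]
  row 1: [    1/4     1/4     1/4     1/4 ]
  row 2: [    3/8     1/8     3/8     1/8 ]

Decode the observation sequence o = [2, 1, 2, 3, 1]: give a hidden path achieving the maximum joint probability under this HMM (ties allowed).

path = [1, 1, 1, 1, 1]

t=0: δ = [6.250e-02, 1.562e-01, 4.688e-02]  (obs o_0=2)
t=1: δ = [2.441e-03, 1.953e-02, 7.324e-03]  ψ = [1, 1, 1]  (obs o_1=1)
t=2: δ = [6.866e-04, 2.441e-03, 2.747e-03]  ψ = [2, 1, 1]  (obs o_2=2)
t=3: δ = [3.862e-04, 3.052e-04, 1.287e-04]  ψ = [2, 1, 2]  (obs o_3=3)
t=4: δ = [1.207e-05, 3.815e-05, 1.810e-05]  ψ = [0, 1, 0]  (obs o_4=1)
backtrack: best end state = 1; path = [1, 1, 1, 1, 1]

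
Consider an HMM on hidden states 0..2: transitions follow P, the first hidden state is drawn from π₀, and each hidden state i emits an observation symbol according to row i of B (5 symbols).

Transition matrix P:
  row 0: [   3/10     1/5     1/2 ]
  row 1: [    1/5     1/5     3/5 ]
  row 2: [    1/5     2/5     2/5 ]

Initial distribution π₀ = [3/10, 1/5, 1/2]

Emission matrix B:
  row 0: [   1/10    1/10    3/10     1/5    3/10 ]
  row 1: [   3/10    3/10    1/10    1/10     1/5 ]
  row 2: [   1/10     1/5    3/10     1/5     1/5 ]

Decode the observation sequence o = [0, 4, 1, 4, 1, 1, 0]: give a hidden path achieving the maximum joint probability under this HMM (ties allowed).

t=0: δ = [3.000e-02, 6.000e-02, 5.000e-02]  (obs o_0=0)
t=1: δ = [3.600e-03, 4.000e-03, 7.200e-03]  ψ = [1, 2, 1]  (obs o_1=4)
t=2: δ = [1.440e-04, 8.640e-04, 5.760e-04]  ψ = [2, 2, 2]  (obs o_2=1)
t=3: δ = [5.184e-05, 4.608e-05, 1.037e-04]  ψ = [1, 2, 1]  (obs o_3=4)
t=4: δ = [2.074e-06, 1.244e-05, 8.294e-06]  ψ = [2, 2, 2]  (obs o_4=1)
t=5: δ = [2.488e-07, 9.953e-07, 1.493e-06]  ψ = [1, 2, 1]  (obs o_5=1)
t=6: δ = [2.986e-08, 1.792e-07, 5.972e-08]  ψ = [2, 2, 1]  (obs o_6=0)
backtrack: best end state = 1; path = [1, 2, 1, 2, 1, 2, 1]

path = [1, 2, 1, 2, 1, 2, 1]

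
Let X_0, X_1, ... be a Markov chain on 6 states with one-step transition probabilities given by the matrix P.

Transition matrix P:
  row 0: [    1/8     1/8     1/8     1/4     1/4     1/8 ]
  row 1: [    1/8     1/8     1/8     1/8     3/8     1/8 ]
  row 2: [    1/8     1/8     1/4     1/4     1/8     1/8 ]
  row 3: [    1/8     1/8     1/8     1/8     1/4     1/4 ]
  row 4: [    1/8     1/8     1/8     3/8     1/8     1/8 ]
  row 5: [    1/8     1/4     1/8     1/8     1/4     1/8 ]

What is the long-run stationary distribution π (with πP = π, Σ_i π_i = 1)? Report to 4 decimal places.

Balance equations π_j = Σ_i π_i·P[i][j]:
  π_0 = 1/8·π_0 + 1/8·π_1 + 1/8·π_2 + 1/8·π_3 + 1/8·π_4 + 1/8·π_5
  π_1 = 1/8·π_0 + 1/8·π_1 + 1/8·π_2 + 1/8·π_3 + 1/8·π_4 + 1/4·π_5
  π_2 = 1/8·π_0 + 1/8·π_1 + 1/4·π_2 + 1/8·π_3 + 1/8·π_4 + 1/8·π_5
  π_3 = 1/4·π_0 + 1/8·π_1 + 1/4·π_2 + 1/8·π_3 + 3/8·π_4 + 1/8·π_5
  π_4 = 1/4·π_0 + 3/8·π_1 + 1/8·π_2 + 1/4·π_3 + 1/8·π_4 + 1/4·π_5
  normalize: π_0 + π_1 + π_2 + π_3 + π_4 + π_5 = 1
Solving the linear system gives exactly π = [1/8, 5305/36848, 1/7, 493/2303, 8193/36848, 699/4606].

π = [0.1250, 0.1440, 0.1429, 0.2141, 0.2223, 0.1518]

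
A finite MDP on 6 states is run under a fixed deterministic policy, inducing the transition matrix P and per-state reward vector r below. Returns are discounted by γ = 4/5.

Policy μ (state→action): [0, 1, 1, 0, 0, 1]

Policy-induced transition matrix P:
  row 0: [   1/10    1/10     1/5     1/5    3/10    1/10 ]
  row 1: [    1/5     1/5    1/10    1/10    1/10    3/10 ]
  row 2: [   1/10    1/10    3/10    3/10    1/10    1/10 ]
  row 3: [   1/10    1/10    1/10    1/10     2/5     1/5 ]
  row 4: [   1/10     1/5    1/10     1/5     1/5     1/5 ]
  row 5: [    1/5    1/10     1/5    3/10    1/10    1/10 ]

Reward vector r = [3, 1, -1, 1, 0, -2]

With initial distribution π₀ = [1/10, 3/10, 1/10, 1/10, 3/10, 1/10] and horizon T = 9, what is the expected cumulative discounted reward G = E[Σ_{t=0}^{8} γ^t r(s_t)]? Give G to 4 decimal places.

G = 1.1610

t=0: π = [0.1000, 0.3000, 0.1000, 0.1000, 0.3000, 0.1000], E[r] = 0.4000, γ^t·E[r] = 0.400000, running G = 0.400000
t=1: π = [0.1400, 0.1600, 0.1400, 0.1800, 0.1800, 0.2000], E[r] = 0.2200, γ^t·E[r] = 0.176000, running G = 0.576000
t=2: π = [0.1360, 0.1340, 0.1620, 0.2000, 0.2000, 0.1680], E[r] = 0.2440, γ^t·E[r] = 0.156160, running G = 0.732160
t=3: π = [0.1302, 0.1334, 0.1628, 0.1996, 0.2072, 0.1668], E[r] = 0.2272, γ^t·E[r] = 0.116326, running G = 0.848486
t=4: π = [0.1300, 0.1341, 0.1623, 0.1997, 0.2066, 0.1674], E[r] = 0.2268, γ^t·E[r] = 0.092897, running G = 0.941384
t=5: π = [0.1301, 0.1341, 0.1622, 0.1996, 0.2066, 0.1674], E[r] = 0.2270, γ^t·E[r] = 0.074387, running G = 1.015771
t=6: π = [0.1302, 0.1341, 0.1622, 0.1996, 0.2066, 0.1674], E[r] = 0.2271, γ^t·E[r] = 0.059522, running G = 1.075293
t=7: π = [0.1301, 0.1341, 0.1622, 0.1996, 0.2066, 0.1674], E[r] = 0.2271, γ^t·E[r] = 0.047616, running G = 1.122909
t=8: π = [0.1301, 0.1341, 0.1622, 0.1996, 0.2066, 0.1674], E[r] = 0.2271, γ^t·E[r] = 0.038093, running G = 1.161002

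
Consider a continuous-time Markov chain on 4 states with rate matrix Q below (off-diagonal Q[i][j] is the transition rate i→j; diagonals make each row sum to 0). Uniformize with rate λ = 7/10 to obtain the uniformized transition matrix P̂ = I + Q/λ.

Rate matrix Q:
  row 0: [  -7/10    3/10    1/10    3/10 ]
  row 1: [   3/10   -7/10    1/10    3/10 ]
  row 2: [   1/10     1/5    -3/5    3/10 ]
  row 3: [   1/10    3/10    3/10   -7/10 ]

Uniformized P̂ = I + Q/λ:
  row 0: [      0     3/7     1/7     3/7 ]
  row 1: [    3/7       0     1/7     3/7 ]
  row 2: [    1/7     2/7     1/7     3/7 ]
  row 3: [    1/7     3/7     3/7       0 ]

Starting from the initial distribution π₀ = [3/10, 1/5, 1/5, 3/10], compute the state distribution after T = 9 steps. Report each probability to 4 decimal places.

t=0: π = [0.3000, 0.2000, 0.2000, 0.3000]
t=1: π = [0.1571, 0.3143, 0.2286, 0.3000]
t=2: π = [0.2102, 0.2612, 0.2286, 0.3000]
t=3: π = [0.1875, 0.2840, 0.2286, 0.3000]
t=4: π = [0.1972, 0.2742, 0.2286, 0.3000]
t=5: π = [0.1930, 0.2784, 0.2286, 0.3000]
t=6: π = [0.1948, 0.2766, 0.2286, 0.3000]
t=7: π = [0.1941, 0.2774, 0.2286, 0.3000]
t=8: π = [0.1944, 0.2770, 0.2286, 0.3000]
t=9: π = [0.1942, 0.2772, 0.2286, 0.3000]

π = [0.1942, 0.2772, 0.2286, 0.3000]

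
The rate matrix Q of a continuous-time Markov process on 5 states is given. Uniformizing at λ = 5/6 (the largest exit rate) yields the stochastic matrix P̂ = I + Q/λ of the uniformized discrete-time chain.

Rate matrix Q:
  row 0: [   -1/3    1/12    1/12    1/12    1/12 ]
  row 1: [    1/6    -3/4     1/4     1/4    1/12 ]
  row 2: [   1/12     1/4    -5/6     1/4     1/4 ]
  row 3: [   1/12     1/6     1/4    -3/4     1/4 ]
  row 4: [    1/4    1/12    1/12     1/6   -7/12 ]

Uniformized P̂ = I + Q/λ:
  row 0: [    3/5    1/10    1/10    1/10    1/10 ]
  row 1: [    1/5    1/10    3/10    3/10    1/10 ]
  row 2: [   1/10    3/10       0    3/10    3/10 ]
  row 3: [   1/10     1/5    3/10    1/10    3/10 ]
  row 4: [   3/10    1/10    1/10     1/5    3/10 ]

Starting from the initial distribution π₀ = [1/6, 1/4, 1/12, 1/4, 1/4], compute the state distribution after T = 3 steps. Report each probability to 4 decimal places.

π = [0.3031, 0.1483, 0.1544, 0.1830, 0.2112]

t=0: π = [0.1667, 0.2500, 0.0833, 0.2500, 0.2500]
t=1: π = [0.2583, 0.1417, 0.1917, 0.1917, 0.2167]
t=2: π = [0.2867, 0.1575, 0.1475, 0.1883, 0.2200]
t=3: π = [0.3031, 0.1483, 0.1544, 0.1830, 0.2112]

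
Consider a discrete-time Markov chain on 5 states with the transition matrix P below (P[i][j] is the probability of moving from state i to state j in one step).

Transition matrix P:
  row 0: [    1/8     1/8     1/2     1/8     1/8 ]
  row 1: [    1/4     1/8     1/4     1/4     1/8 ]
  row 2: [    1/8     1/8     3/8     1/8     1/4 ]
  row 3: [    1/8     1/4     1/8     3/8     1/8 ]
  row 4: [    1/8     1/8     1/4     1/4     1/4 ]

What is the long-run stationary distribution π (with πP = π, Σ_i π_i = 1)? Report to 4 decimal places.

Balance equations π_j = Σ_i π_i·P[i][j]:
  π_0 = 1/8·π_0 + 1/4·π_1 + 1/8·π_2 + 1/8·π_3 + 1/8·π_4
  π_1 = 1/8·π_0 + 1/8·π_1 + 1/8·π_2 + 1/4·π_3 + 1/8·π_4
  π_2 = 1/2·π_0 + 1/4·π_1 + 3/8·π_2 + 1/8·π_3 + 1/4·π_4
  π_3 = 1/8·π_0 + 1/4·π_1 + 1/8·π_2 + 3/8·π_3 + 1/4·π_4
  normalize: π_0 + π_1 + π_2 + π_3 + π_4 = 1
Solving the linear system gives exactly π = [148/1027, 157/1027, 303/1027, 229/1027, 190/1027].

π = [0.1441, 0.1529, 0.2950, 0.2230, 0.1850]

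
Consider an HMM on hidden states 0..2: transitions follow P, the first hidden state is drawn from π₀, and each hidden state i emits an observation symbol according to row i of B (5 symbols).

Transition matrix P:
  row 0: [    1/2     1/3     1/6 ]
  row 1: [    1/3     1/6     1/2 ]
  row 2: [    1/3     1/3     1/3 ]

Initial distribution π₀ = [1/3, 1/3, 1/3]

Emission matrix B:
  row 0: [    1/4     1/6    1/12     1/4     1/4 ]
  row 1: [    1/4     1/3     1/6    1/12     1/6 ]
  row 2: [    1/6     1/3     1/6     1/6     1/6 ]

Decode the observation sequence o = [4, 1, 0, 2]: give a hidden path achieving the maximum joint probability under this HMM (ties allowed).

path = [1, 2, 1, 2]

t=0: δ = [8.333e-02, 5.556e-02, 5.556e-02]  (obs o_0=4)
t=1: δ = [6.944e-03, 9.259e-03, 9.259e-03]  ψ = [0, 0, 1]  (obs o_1=1)
t=2: δ = [8.681e-04, 7.716e-04, 7.716e-04]  ψ = [0, 2, 1]  (obs o_2=0)
t=3: δ = [3.617e-05, 4.823e-05, 6.430e-05]  ψ = [0, 0, 1]  (obs o_3=2)
backtrack: best end state = 2; path = [1, 2, 1, 2]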